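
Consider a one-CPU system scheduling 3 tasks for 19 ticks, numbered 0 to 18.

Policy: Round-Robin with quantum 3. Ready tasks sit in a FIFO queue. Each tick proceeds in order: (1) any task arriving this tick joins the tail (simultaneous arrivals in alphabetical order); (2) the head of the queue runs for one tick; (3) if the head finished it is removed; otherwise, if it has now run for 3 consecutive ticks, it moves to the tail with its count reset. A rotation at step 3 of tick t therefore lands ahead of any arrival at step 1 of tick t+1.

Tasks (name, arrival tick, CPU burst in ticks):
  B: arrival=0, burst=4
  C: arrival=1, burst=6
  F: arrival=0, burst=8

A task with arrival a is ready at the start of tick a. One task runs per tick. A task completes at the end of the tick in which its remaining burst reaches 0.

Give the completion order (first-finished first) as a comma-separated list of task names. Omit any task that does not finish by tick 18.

completion order = B, C, F

t=0: queue=[B,F] q_used=0 → run B
t=1: queue=[B,F,C] q_used=1 → run B
t=2: queue=[B,F,C] q_used=2 → run B
t=3: queue=[F,C,B] q_used=0 → run F
t=4: queue=[F,C,B] q_used=1 → run F
t=5: queue=[F,C,B] q_used=2 → run F
t=6: queue=[C,B,F] q_used=0 → run C
t=7: queue=[C,B,F] q_used=1 → run C
t=8: queue=[C,B,F] q_used=2 → run C
t=9: queue=[B,F,C] q_used=0 → run B
t=10: queue=[F,C] q_used=0 → run F
t=11: queue=[F,C] q_used=1 → run F
t=12: queue=[F,C] q_used=2 → run F
t=13: queue=[C,F] q_used=0 → run C
t=14: queue=[C,F] q_used=1 → run C
t=15: queue=[C,F] q_used=2 → run C
t=16: queue=[F] q_used=0 → run F
t=17: queue=[F] q_used=1 → run F
t=18: (idle)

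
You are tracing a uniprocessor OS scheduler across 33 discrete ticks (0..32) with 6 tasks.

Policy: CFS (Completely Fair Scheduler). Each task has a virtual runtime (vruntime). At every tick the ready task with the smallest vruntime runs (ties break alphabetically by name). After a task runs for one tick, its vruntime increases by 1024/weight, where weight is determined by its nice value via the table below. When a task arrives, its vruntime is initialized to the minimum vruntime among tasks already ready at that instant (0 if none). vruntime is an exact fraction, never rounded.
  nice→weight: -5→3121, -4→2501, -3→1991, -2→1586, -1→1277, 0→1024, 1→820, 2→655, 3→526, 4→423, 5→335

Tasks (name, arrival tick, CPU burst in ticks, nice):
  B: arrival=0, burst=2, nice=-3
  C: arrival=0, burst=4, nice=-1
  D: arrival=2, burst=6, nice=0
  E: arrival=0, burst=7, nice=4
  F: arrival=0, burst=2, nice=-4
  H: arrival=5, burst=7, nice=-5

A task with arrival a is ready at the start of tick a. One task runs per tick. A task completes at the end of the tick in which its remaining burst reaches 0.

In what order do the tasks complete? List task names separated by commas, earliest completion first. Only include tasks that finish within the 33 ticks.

completion order = F, B, H, C, D, E

t=0: vr[B=0 C=0 E=0 F=0] → run B
t=1: vr[B=1024/1991 C=0 E=0 F=0] → run C
t=2: vr[B=1024/1991 C=1024/1277 D=0 E=0 F=0] → run D
t=3: vr[B=1024/1991 C=1024/1277 D=1 E=0 F=0] → run E
t=4: vr[B=1024/1991 C=1024/1277 D=1 E=1024/423 F=0] → run F
t=5: vr[B=1024/1991 C=1024/1277 D=1 E=1024/423 F=1024/2501 H=1024/2501] → run F
t=6: vr[B=1024/1991 C=1024/1277 D=1 E=1024/423 H=1024/2501] → run H
t=7: vr[B=1024/1991 C=1024/1277 D=1 E=1024/423 H=5756928/7805621] → run B
t=8: vr[C=1024/1277 D=1 E=1024/423 H=5756928/7805621] → run H
t=9: vr[C=1024/1277 D=1 E=1024/423 H=8317952/7805621] → run C
t=10: vr[C=2048/1277 D=1 E=1024/423 H=8317952/7805621] → run D
t=11: vr[C=2048/1277 D=2 E=1024/423 H=8317952/7805621] → run H
t=12: vr[C=2048/1277 D=2 E=1024/423 H=10878976/7805621] → run H
t=13: vr[C=2048/1277 D=2 E=1024/423 H=13440000/7805621] → run C
t=14: vr[C=3072/1277 D=2 E=1024/423 H=13440000/7805621] → run H
t=15: vr[C=3072/1277 D=2 E=1024/423 H=16001024/7805621] → run D
t=16: vr[C=3072/1277 D=3 E=1024/423 H=16001024/7805621] → run H
t=17: vr[C=3072/1277 D=3 E=1024/423 H=18562048/7805621] → run H
t=18: vr[C=3072/1277 D=3 E=1024/423] → run C
t=19: vr[D=3 E=1024/423] → run E
t=20: vr[D=3 E=2048/423] → run D
t=21: vr[D=4 E=2048/423] → run D
t=22: vr[D=5 E=2048/423] → run E
t=23: vr[D=5 E=1024/141] → run D
t=24: vr[E=1024/141] → run E
t=25: vr[E=4096/423] → run E
t=26: vr[E=5120/423] → run E
t=27: vr[E=2048/141] → run E
t=28: (idle)
t=29: (idle)
t=30: (idle)
t=31: (idle)
t=32: (idle)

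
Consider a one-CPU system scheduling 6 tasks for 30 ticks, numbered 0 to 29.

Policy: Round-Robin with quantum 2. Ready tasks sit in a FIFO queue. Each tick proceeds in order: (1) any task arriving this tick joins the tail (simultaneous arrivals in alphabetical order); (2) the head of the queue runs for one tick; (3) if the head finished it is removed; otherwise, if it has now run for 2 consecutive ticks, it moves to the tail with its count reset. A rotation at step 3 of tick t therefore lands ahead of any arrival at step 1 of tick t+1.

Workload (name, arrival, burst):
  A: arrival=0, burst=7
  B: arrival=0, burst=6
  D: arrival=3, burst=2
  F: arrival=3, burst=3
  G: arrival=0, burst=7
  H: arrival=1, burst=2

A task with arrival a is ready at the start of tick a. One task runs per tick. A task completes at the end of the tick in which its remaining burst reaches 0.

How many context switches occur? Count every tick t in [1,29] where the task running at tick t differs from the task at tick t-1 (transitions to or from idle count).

context switches = 15

t=0: queue=[A,B,G] q_used=0 → run A
t=1: queue=[A,B,G,H] q_used=1 → run A
t=2: queue=[B,G,H,A] q_used=0 → run B
t=3: queue=[B,G,H,A,D,F] q_used=1 → run B
t=4: queue=[G,H,A,D,F,B] q_used=0 → run G
t=5: queue=[G,H,A,D,F,B] q_used=1 → run G
t=6: queue=[H,A,D,F,B,G] q_used=0 → run H
t=7: queue=[H,A,D,F,B,G] q_used=1 → run H
t=8: queue=[A,D,F,B,G] q_used=0 → run A
t=9: queue=[A,D,F,B,G] q_used=1 → run A
t=10: queue=[D,F,B,G,A] q_used=0 → run D
t=11: queue=[D,F,B,G,A] q_used=1 → run D
t=12: queue=[F,B,G,A] q_used=0 → run F
t=13: queue=[F,B,G,A] q_used=1 → run F
t=14: queue=[B,G,A,F] q_used=0 → run B
t=15: queue=[B,G,A,F] q_used=1 → run B
t=16: queue=[G,A,F,B] q_used=0 → run G
t=17: queue=[G,A,F,B] q_used=1 → run G
t=18: queue=[A,F,B,G] q_used=0 → run A
t=19: queue=[A,F,B,G] q_used=1 → run A
t=20: queue=[F,B,G,A] q_used=0 → run F
t=21: queue=[B,G,A] q_used=0 → run B
t=22: queue=[B,G,A] q_used=1 → run B
t=23: queue=[G,A] q_used=0 → run G
t=24: queue=[G,A] q_used=1 → run G
t=25: queue=[A,G] q_used=0 → run A
t=26: queue=[G] q_used=0 → run G
t=27: (idle)
t=28: (idle)
t=29: (idle)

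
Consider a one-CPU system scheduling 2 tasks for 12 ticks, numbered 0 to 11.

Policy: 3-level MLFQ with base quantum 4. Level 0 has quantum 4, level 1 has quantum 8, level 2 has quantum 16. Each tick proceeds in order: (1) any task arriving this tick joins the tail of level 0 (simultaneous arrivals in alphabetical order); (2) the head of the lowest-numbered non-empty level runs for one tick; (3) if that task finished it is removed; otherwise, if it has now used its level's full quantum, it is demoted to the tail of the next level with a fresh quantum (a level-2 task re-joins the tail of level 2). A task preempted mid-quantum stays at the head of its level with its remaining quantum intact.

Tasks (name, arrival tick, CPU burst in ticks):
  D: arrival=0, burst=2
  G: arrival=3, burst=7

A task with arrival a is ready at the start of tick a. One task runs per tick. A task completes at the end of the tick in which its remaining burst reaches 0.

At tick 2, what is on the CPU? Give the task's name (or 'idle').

running at tick 2 = idle

t=0: L0/L1/L2 = D/-/- → run D
t=1: L0/L1/L2 = D/-/- → run D
t=2: (idle)
t=3: L0/L1/L2 = G/-/- → run G
t=4: L0/L1/L2 = G/-/- → run G
t=5: L0/L1/L2 = G/-/- → run G
t=6: L0/L1/L2 = G/-/- → run G
t=7: L0/L1/L2 = -/G/- → run G
t=8: L0/L1/L2 = -/G/- → run G
t=9: L0/L1/L2 = -/G/- → run G
t=10: (idle)
t=11: (idle)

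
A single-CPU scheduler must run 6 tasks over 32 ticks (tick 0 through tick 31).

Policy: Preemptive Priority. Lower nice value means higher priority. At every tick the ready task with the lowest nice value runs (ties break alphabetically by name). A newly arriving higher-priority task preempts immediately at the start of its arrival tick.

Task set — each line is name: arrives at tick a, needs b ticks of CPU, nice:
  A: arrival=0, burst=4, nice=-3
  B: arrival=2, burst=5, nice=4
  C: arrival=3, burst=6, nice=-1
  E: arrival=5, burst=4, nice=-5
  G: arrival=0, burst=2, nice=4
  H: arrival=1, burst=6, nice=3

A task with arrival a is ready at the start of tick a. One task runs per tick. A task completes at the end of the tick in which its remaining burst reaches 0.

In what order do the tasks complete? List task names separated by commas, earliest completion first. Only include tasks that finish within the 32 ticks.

t=0: ready={A,G} → run A
t=1: ready={A,G,H} → run A
t=2: ready={A,B,G,H} → run A
t=3: ready={A,B,C,G,H} → run A
t=4: ready={B,C,G,H} → run C
t=5: ready={B,C,E,G,H} → run E
t=6: ready={B,C,E,G,H} → run E
t=7: ready={B,C,E,G,H} → run E
t=8: ready={B,C,E,G,H} → run E
t=9: ready={B,C,G,H} → run C
t=10: ready={B,C,G,H} → run C
t=11: ready={B,C,G,H} → run C
t=12: ready={B,C,G,H} → run C
t=13: ready={B,C,G,H} → run C
t=14: ready={B,G,H} → run H
t=15: ready={B,G,H} → run H
t=16: ready={B,G,H} → run H
t=17: ready={B,G,H} → run H
t=18: ready={B,G,H} → run H
t=19: ready={B,G,H} → run H
t=20: ready={B,G} → run B
t=21: ready={B,G} → run B
t=22: ready={B,G} → run B
t=23: ready={B,G} → run B
t=24: ready={B,G} → run B
t=25: ready={G} → run G
t=26: ready={G} → run G
t=27: (idle)
t=28: (idle)
t=29: (idle)
t=30: (idle)
t=31: (idle)

completion order = A, E, C, H, B, G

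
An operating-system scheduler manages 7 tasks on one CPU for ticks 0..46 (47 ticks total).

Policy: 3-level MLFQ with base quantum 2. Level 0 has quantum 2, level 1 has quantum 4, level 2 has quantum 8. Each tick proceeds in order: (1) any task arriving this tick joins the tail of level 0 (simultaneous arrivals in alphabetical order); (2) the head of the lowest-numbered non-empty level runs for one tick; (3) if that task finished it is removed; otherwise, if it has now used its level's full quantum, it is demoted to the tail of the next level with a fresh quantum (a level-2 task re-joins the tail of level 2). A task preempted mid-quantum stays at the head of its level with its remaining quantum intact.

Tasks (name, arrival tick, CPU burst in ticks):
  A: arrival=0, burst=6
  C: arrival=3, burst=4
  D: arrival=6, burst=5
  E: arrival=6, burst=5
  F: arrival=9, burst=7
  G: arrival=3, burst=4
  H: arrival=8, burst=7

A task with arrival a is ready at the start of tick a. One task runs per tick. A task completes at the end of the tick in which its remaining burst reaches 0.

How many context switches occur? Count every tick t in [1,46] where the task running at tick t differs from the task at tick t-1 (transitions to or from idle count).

context switches = 16

t=0: L0/L1/L2 = A/-/- → run A
t=1: L0/L1/L2 = A/-/- → run A
t=2: L0/L1/L2 = -/A/- → run A
t=3: L0/L1/L2 = CG/A/- → run C
t=4: L0/L1/L2 = CG/A/- → run C
t=5: L0/L1/L2 = G/AC/- → run G
t=6: L0/L1/L2 = GDE/AC/- → run G
t=7: L0/L1/L2 = DE/ACG/- → run D
t=8: L0/L1/L2 = DEH/ACG/- → run D
t=9: L0/L1/L2 = EHF/ACGD/- → run E
t=10: L0/L1/L2 = EHF/ACGD/- → run E
t=11: L0/L1/L2 = HF/ACGDE/- → run H
t=12: L0/L1/L2 = HF/ACGDE/- → run H
t=13: L0/L1/L2 = F/ACGDEH/- → run F
t=14: L0/L1/L2 = F/ACGDEH/- → run F
t=15: L0/L1/L2 = -/ACGDEHF/- → run A
t=16: L0/L1/L2 = -/ACGDEHF/- → run A
t=17: L0/L1/L2 = -/ACGDEHF/- → run A
t=18: L0/L1/L2 = -/CGDEHF/- → run C
t=19: L0/L1/L2 = -/CGDEHF/- → run C
t=20: L0/L1/L2 = -/GDEHF/- → run G
t=21: L0/L1/L2 = -/GDEHF/- → run G
t=22: L0/L1/L2 = -/DEHF/- → run D
t=23: L0/L1/L2 = -/DEHF/- → run D
t=24: L0/L1/L2 = -/DEHF/- → run D
t=25: L0/L1/L2 = -/EHF/- → run E
t=26: L0/L1/L2 = -/EHF/- → run E
t=27: L0/L1/L2 = -/EHF/- → run E
t=28: L0/L1/L2 = -/HF/- → run H
t=29: L0/L1/L2 = -/HF/- → run H
t=30: L0/L1/L2 = -/HF/- → run H
t=31: L0/L1/L2 = -/HF/- → run H
t=32: L0/L1/L2 = -/F/H → run F
t=33: L0/L1/L2 = -/F/H → run F
t=34: L0/L1/L2 = -/F/H → run F
t=35: L0/L1/L2 = -/F/H → run F
t=36: L0/L1/L2 = -/-/HF → run H
t=37: L0/L1/L2 = -/-/F → run F
t=38: (idle)
t=39: (idle)
t=40: (idle)
t=41: (idle)
t=42: (idle)
t=43: (idle)
t=44: (idle)
t=45: (idle)
t=46: (idle)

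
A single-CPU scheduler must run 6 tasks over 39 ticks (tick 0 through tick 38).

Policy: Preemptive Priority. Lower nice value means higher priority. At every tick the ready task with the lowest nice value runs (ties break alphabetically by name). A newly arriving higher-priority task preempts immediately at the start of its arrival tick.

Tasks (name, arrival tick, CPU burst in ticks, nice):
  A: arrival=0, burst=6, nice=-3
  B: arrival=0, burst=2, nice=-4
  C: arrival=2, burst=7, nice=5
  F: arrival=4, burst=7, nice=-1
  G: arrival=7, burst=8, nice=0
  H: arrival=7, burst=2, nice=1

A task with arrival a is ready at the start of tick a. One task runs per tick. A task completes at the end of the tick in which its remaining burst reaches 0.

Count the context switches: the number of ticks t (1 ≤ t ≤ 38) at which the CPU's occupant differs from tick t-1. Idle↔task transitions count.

t=0: ready={A,B} → run B
t=1: ready={A,B} → run B
t=2: ready={A,C} → run A
t=3: ready={A,C} → run A
t=4: ready={A,C,F} → run A
t=5: ready={A,C,F} → run A
t=6: ready={A,C,F} → run A
t=7: ready={A,C,F,G,H} → run A
t=8: ready={C,F,G,H} → run F
t=9: ready={C,F,G,H} → run F
t=10: ready={C,F,G,H} → run F
t=11: ready={C,F,G,H} → run F
t=12: ready={C,F,G,H} → run F
t=13: ready={C,F,G,H} → run F
t=14: ready={C,F,G,H} → run F
t=15: ready={C,G,H} → run G
t=16: ready={C,G,H} → run G
t=17: ready={C,G,H} → run G
t=18: ready={C,G,H} → run G
t=19: ready={C,G,H} → run G
t=20: ready={C,G,H} → run G
t=21: ready={C,G,H} → run G
t=22: ready={C,G,H} → run G
t=23: ready={C,H} → run H
t=24: ready={C,H} → run H
t=25: ready={C} → run C
t=26: ready={C} → run C
t=27: ready={C} → run C
t=28: ready={C} → run C
t=29: ready={C} → run C
t=30: ready={C} → run C
t=31: ready={C} → run C
t=32: (idle)
t=33: (idle)
t=34: (idle)
t=35: (idle)
t=36: (idle)
t=37: (idle)
t=38: (idle)

context switches = 6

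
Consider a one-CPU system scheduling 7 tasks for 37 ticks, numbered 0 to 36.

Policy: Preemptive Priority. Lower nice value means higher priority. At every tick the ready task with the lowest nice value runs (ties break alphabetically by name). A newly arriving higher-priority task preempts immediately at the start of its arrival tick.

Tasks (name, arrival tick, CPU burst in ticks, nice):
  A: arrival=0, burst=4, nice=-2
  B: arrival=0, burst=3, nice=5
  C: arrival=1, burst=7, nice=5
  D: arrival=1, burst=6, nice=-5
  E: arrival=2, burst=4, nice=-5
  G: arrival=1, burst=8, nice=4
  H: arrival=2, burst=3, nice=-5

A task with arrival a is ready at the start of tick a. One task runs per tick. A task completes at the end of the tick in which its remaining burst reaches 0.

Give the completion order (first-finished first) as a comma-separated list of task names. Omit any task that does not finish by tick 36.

t=0: ready={A,B} → run A
t=1: ready={A,B,C,D,G} → run D
t=2: ready={A,B,C,D,E,G,H} → run D
t=3: ready={A,B,C,D,E,G,H} → run D
t=4: ready={A,B,C,D,E,G,H} → run D
t=5: ready={A,B,C,D,E,G,H} → run D
t=6: ready={A,B,C,D,E,G,H} → run D
t=7: ready={A,B,C,E,G,H} → run E
t=8: ready={A,B,C,E,G,H} → run E
t=9: ready={A,B,C,E,G,H} → run E
t=10: ready={A,B,C,E,G,H} → run E
t=11: ready={A,B,C,G,H} → run H
t=12: ready={A,B,C,G,H} → run H
t=13: ready={A,B,C,G,H} → run H
t=14: ready={A,B,C,G} → run A
t=15: ready={A,B,C,G} → run A
t=16: ready={A,B,C,G} → run A
t=17: ready={B,C,G} → run G
t=18: ready={B,C,G} → run G
t=19: ready={B,C,G} → run G
t=20: ready={B,C,G} → run G
t=21: ready={B,C,G} → run G
t=22: ready={B,C,G} → run G
t=23: ready={B,C,G} → run G
t=24: ready={B,C,G} → run G
t=25: ready={B,C} → run B
t=26: ready={B,C} → run B
t=27: ready={B,C} → run B
t=28: ready={C} → run C
t=29: ready={C} → run C
t=30: ready={C} → run C
t=31: ready={C} → run C
t=32: ready={C} → run C
t=33: ready={C} → run C
t=34: ready={C} → run C
t=35: (idle)
t=36: (idle)

completion order = D, E, H, A, G, B, C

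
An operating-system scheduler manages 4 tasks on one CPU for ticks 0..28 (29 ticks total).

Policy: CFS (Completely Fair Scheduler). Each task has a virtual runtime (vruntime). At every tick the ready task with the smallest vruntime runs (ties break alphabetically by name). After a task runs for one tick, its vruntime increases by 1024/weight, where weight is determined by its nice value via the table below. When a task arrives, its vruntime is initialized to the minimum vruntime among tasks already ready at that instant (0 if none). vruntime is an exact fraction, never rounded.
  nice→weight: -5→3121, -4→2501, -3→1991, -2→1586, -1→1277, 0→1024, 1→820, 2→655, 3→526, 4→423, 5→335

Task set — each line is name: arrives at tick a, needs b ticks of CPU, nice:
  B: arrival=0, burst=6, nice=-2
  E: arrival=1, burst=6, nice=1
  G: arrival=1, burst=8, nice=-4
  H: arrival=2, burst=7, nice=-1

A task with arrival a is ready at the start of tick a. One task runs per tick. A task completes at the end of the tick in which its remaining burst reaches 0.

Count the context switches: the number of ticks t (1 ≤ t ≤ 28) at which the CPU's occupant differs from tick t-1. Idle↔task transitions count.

context switches = 23

t=0: vr[B=0] → run B
t=1: vr[B=512/793 E=512/793 G=512/793] → run B
t=2: vr[B=1024/793 E=512/793 G=512/793 H=512/793] → run E
t=3: vr[B=1024/793 E=307968/162565 G=512/793 H=512/793] → run G
t=4: vr[B=1024/793 E=307968/162565 G=34304/32513 H=512/793] → run H
t=5: vr[B=1024/793 E=307968/162565 G=34304/32513 H=1465856/1012661] → run G
t=6: vr[B=1024/793 E=307968/162565 G=47616/32513 H=1465856/1012661] → run B
t=7: vr[B=1536/793 E=307968/162565 G=47616/32513 H=1465856/1012661] → run H
t=8: vr[B=1536/793 E=307968/162565 G=47616/32513 H=2277888/1012661] → run G
t=9: vr[B=1536/793 E=307968/162565 G=60928/32513 H=2277888/1012661] → run G
t=10: vr[B=1536/793 E=307968/162565 G=74240/32513 H=2277888/1012661] → run E
t=11: vr[B=1536/793 E=510976/162565 G=74240/32513 H=2277888/1012661] → run B
t=12: vr[B=2048/793 E=510976/162565 G=74240/32513 H=2277888/1012661] → run H
t=13: vr[B=2048/793 E=510976/162565 G=74240/32513 H=3089920/1012661] → run G
t=14: vr[B=2048/793 E=510976/162565 G=87552/32513 H=3089920/1012661] → run B
t=15: vr[B=2560/793 E=510976/162565 G=87552/32513 H=3089920/1012661] → run G
t=16: vr[B=2560/793 E=510976/162565 G=100864/32513 H=3089920/1012661] → run H
t=17: vr[B=2560/793 E=510976/162565 G=100864/32513 H=3901952/1012661] → run G
t=18: vr[B=2560/793 E=510976/162565 G=114176/32513 H=3901952/1012661] → run E
t=19: vr[B=2560/793 E=713984/162565 G=114176/32513 H=3901952/1012661] → run B
t=20: vr[E=713984/162565 G=114176/32513 H=3901952/1012661] → run G
t=21: vr[E=713984/162565 H=3901952/1012661] → run H
t=22: vr[E=713984/162565 H=4713984/1012661] → run E
t=23: vr[E=916992/162565 H=4713984/1012661] → run H
t=24: vr[E=916992/162565 H=5526016/1012661] → run H
t=25: vr[E=916992/162565] → run E
t=26: vr[E=224000/32513] → run E
t=27: (idle)
t=28: (idle)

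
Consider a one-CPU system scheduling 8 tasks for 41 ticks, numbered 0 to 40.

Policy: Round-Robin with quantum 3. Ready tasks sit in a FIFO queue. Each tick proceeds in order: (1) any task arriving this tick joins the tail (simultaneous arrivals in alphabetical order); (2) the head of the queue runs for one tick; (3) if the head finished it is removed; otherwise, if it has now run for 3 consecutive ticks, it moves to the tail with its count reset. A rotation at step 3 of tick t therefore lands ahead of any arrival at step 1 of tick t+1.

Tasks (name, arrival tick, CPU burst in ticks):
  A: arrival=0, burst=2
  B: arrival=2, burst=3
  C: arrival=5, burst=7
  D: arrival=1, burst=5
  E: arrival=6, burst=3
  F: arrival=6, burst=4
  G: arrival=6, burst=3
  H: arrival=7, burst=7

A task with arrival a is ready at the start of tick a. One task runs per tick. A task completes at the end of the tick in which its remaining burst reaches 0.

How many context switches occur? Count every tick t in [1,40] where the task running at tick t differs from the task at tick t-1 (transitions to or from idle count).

context switches = 14

t=0: queue=[A] q_used=0 → run A
t=1: queue=[A,D] q_used=1 → run A
t=2: queue=[D,B] q_used=0 → run D
t=3: queue=[D,B] q_used=1 → run D
t=4: queue=[D,B] q_used=2 → run D
t=5: queue=[B,D,C] q_used=0 → run B
t=6: queue=[B,D,C,E,F,G] q_used=1 → run B
t=7: queue=[B,D,C,E,F,G,H] q_used=2 → run B
t=8: queue=[D,C,E,F,G,H] q_used=0 → run D
t=9: queue=[D,C,E,F,G,H] q_used=1 → run D
t=10: queue=[C,E,F,G,H] q_used=0 → run C
t=11: queue=[C,E,F,G,H] q_used=1 → run C
t=12: queue=[C,E,F,G,H] q_used=2 → run C
t=13: queue=[E,F,G,H,C] q_used=0 → run E
t=14: queue=[E,F,G,H,C] q_used=1 → run E
t=15: queue=[E,F,G,H,C] q_used=2 → run E
t=16: queue=[F,G,H,C] q_used=0 → run F
t=17: queue=[F,G,H,C] q_used=1 → run F
t=18: queue=[F,G,H,C] q_used=2 → run F
t=19: queue=[G,H,C,F] q_used=0 → run G
t=20: queue=[G,H,C,F] q_used=1 → run G
t=21: queue=[G,H,C,F] q_used=2 → run G
t=22: queue=[H,C,F] q_used=0 → run H
t=23: queue=[H,C,F] q_used=1 → run H
t=24: queue=[H,C,F] q_used=2 → run H
t=25: queue=[C,F,H] q_used=0 → run C
t=26: queue=[C,F,H] q_used=1 → run C
t=27: queue=[C,F,H] q_used=2 → run C
t=28: queue=[F,H,C] q_used=0 → run F
t=29: queue=[H,C] q_used=0 → run H
t=30: queue=[H,C] q_used=1 → run H
t=31: queue=[H,C] q_used=2 → run H
t=32: queue=[C,H] q_used=0 → run C
t=33: queue=[H] q_used=0 → run H
t=34: (idle)
t=35: (idle)
t=36: (idle)
t=37: (idle)
t=38: (idle)
t=39: (idle)
t=40: (idle)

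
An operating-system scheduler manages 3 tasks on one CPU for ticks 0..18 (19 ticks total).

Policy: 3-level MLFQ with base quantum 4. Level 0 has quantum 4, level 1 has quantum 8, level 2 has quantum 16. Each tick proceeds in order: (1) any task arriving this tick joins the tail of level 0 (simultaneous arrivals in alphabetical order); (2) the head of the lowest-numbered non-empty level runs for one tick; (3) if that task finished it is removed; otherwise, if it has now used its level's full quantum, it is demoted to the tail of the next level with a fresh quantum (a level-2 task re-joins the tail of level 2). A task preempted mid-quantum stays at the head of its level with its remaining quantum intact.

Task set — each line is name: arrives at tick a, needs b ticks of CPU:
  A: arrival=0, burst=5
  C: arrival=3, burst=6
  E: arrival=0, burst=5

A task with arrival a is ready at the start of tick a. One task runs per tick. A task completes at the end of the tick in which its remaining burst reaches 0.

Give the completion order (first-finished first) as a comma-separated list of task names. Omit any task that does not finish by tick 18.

completion order = A, E, C

t=0: L0/L1/L2 = AE/-/- → run A
t=1: L0/L1/L2 = AE/-/- → run A
t=2: L0/L1/L2 = AE/-/- → run A
t=3: L0/L1/L2 = AEC/-/- → run A
t=4: L0/L1/L2 = EC/A/- → run E
t=5: L0/L1/L2 = EC/A/- → run E
t=6: L0/L1/L2 = EC/A/- → run E
t=7: L0/L1/L2 = EC/A/- → run E
t=8: L0/L1/L2 = C/AE/- → run C
t=9: L0/L1/L2 = C/AE/- → run C
t=10: L0/L1/L2 = C/AE/- → run C
t=11: L0/L1/L2 = C/AE/- → run C
t=12: L0/L1/L2 = -/AEC/- → run A
t=13: L0/L1/L2 = -/EC/- → run E
t=14: L0/L1/L2 = -/C/- → run C
t=15: L0/L1/L2 = -/C/- → run C
t=16: (idle)
t=17: (idle)
t=18: (idle)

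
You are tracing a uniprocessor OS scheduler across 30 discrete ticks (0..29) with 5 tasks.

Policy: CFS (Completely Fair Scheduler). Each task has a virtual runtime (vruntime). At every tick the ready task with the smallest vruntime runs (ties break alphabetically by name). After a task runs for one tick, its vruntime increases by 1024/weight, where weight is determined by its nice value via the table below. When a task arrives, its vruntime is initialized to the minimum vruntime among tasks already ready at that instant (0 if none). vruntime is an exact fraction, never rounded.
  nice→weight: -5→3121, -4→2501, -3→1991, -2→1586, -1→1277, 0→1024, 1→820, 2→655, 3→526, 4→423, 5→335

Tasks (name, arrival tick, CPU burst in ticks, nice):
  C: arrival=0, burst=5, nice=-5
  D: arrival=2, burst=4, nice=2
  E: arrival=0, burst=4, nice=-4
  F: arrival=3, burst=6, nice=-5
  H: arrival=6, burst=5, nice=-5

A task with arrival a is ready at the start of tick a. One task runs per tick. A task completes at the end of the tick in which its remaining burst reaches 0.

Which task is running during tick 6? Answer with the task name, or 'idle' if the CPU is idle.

running at tick 6 = C

t=0: vr[C=0 E=0] → run C
t=1: vr[C=1024/3121 E=0] → run E
t=2: vr[C=1024/3121 D=1024/3121 E=1024/2501] → run C
t=3: vr[C=2048/3121 D=1024/3121 E=1024/2501 F=1024/3121] → run D
t=4: vr[C=2048/3121 D=3866624/2044255 E=1024/2501 F=1024/3121] → run F
t=5: vr[C=2048/3121 D=3866624/2044255 E=1024/2501 F=2048/3121] → run E
t=6: vr[C=2048/3121 D=3866624/2044255 E=2048/2501 F=2048/3121 H=2048/3121] → run C
t=7: vr[C=3072/3121 D=3866624/2044255 E=2048/2501 F=2048/3121 H=2048/3121] → run F
t=8: vr[C=3072/3121 D=3866624/2044255 E=2048/2501 F=3072/3121 H=2048/3121] → run H
t=9: vr[C=3072/3121 D=3866624/2044255 E=2048/2501 F=3072/3121 H=3072/3121] → run E
t=10: vr[C=3072/3121 D=3866624/2044255 E=3072/2501 F=3072/3121 H=3072/3121] → run C
t=11: vr[C=4096/3121 D=3866624/2044255 E=3072/2501 F=3072/3121 H=3072/3121] → run F
t=12: vr[C=4096/3121 D=3866624/2044255 E=3072/2501 F=4096/3121 H=3072/3121] → run H
t=13: vr[C=4096/3121 D=3866624/2044255 E=3072/2501 F=4096/3121 H=4096/3121] → run E
t=14: vr[C=4096/3121 D=3866624/2044255 F=4096/3121 H=4096/3121] → run C
t=15: vr[D=3866624/2044255 F=4096/3121 H=4096/3121] → run F
t=16: vr[D=3866624/2044255 F=5120/3121 H=4096/3121] → run H
t=17: vr[D=3866624/2044255 F=5120/3121 H=5120/3121] → run F
t=18: vr[D=3866624/2044255 F=6144/3121 H=5120/3121] → run H
t=19: vr[D=3866624/2044255 F=6144/3121 H=6144/3121] → run D
t=20: vr[D=7062528/2044255 F=6144/3121 H=6144/3121] → run F
t=21: vr[D=7062528/2044255 H=6144/3121] → run H
t=22: vr[D=7062528/2044255] → run D
t=23: vr[D=10258432/2044255] → run D
t=24: (idle)
t=25: (idle)
t=26: (idle)
t=27: (idle)
t=28: (idle)
t=29: (idle)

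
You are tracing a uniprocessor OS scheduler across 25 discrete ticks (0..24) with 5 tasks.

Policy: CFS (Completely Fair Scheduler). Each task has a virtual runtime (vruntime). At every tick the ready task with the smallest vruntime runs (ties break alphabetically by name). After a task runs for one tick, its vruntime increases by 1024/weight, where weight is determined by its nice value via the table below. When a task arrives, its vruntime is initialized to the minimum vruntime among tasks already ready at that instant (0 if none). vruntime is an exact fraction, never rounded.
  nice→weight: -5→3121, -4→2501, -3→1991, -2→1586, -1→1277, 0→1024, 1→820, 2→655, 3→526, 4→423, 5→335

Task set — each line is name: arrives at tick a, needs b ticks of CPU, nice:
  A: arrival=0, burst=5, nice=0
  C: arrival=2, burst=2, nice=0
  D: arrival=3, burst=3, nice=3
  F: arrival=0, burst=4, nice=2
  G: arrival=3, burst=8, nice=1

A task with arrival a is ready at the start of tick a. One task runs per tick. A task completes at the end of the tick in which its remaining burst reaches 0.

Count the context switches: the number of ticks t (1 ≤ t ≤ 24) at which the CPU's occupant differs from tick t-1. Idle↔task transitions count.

context switches = 19

t=0: vr[A=0 F=0] → run A
t=1: vr[A=1 F=0] → run F
t=2: vr[A=1 C=1 F=1024/655] → run A
t=3: vr[A=2 C=1 D=1 F=1024/655 G=1] → run C
t=4: vr[A=2 C=2 D=1 F=1024/655 G=1] → run D
t=5: vr[A=2 C=2 D=775/263 F=1024/655 G=1] → run G
t=6: vr[A=2 C=2 D=775/263 F=1024/655 G=461/205] → run F
t=7: vr[A=2 C=2 D=775/263 F=2048/655 G=461/205] → run A
t=8: vr[A=3 C=2 D=775/263 F=2048/655 G=461/205] → run C
t=9: vr[A=3 D=775/263 F=2048/655 G=461/205] → run G
t=10: vr[A=3 D=775/263 F=2048/655 G=717/205] → run D
t=11: vr[A=3 D=1287/263 F=2048/655 G=717/205] → run A
t=12: vr[A=4 D=1287/263 F=2048/655 G=717/205] → run F
t=13: vr[A=4 D=1287/263 F=3072/655 G=717/205] → run G
t=14: vr[A=4 D=1287/263 F=3072/655 G=973/205] → run A
t=15: vr[D=1287/263 F=3072/655 G=973/205] → run F
t=16: vr[D=1287/263 G=973/205] → run G
t=17: vr[D=1287/263 G=1229/205] → run D
t=18: vr[G=1229/205] → run G
t=19: vr[G=297/41] → run G
t=20: vr[G=1741/205] → run G
t=21: vr[G=1997/205] → run G
t=22: (idle)
t=23: (idle)
t=24: (idle)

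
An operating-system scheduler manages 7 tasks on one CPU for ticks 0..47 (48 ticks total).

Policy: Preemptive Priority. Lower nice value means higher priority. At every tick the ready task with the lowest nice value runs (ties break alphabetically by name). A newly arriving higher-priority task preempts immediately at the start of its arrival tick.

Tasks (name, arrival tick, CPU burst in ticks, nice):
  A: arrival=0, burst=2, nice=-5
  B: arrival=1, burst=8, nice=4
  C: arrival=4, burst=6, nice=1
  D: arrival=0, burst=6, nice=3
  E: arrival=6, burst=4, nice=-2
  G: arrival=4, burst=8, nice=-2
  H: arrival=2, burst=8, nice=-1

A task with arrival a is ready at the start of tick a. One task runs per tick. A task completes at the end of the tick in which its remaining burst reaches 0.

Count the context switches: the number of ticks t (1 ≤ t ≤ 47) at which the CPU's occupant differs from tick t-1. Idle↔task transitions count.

t=0: ready={A,D} → run A
t=1: ready={A,B,D} → run A
t=2: ready={B,D,H} → run H
t=3: ready={B,D,H} → run H
t=4: ready={B,C,D,G,H} → run G
t=5: ready={B,C,D,G,H} → run G
t=6: ready={B,C,D,E,G,H} → run E
t=7: ready={B,C,D,E,G,H} → run E
t=8: ready={B,C,D,E,G,H} → run E
t=9: ready={B,C,D,E,G,H} → run E
t=10: ready={B,C,D,G,H} → run G
t=11: ready={B,C,D,G,H} → run G
t=12: ready={B,C,D,G,H} → run G
t=13: ready={B,C,D,G,H} → run G
t=14: ready={B,C,D,G,H} → run G
t=15: ready={B,C,D,G,H} → run G
t=16: ready={B,C,D,H} → run H
t=17: ready={B,C,D,H} → run H
t=18: ready={B,C,D,H} → run H
t=19: ready={B,C,D,H} → run H
t=20: ready={B,C,D,H} → run H
t=21: ready={B,C,D,H} → run H
t=22: ready={B,C,D} → run C
t=23: ready={B,C,D} → run C
t=24: ready={B,C,D} → run C
t=25: ready={B,C,D} → run C
t=26: ready={B,C,D} → run C
t=27: ready={B,C,D} → run C
t=28: ready={B,D} → run D
t=29: ready={B,D} → run D
t=30: ready={B,D} → run D
t=31: ready={B,D} → run D
t=32: ready={B,D} → run D
t=33: ready={B,D} → run D
t=34: ready={B} → run B
t=35: ready={B} → run B
t=36: ready={B} → run B
t=37: ready={B} → run B
t=38: ready={B} → run B
t=39: ready={B} → run B
t=40: ready={B} → run B
t=41: ready={B} → run B
t=42: (idle)
t=43: (idle)
t=44: (idle)
t=45: (idle)
t=46: (idle)
t=47: (idle)

context switches = 9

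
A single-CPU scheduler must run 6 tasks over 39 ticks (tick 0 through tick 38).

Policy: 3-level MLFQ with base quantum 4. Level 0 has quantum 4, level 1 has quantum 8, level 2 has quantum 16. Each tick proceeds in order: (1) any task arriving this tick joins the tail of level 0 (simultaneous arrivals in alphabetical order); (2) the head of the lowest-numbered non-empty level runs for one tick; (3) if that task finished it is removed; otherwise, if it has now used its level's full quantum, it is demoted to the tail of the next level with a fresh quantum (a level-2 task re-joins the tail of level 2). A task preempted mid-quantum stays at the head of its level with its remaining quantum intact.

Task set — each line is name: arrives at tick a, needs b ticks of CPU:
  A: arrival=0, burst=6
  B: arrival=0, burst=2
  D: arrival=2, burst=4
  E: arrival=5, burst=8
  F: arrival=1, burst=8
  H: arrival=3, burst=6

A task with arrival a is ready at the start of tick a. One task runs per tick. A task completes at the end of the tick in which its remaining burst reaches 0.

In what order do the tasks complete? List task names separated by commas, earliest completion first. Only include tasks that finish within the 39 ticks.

t=0: L0/L1/L2 = AB/-/- → run A
t=1: L0/L1/L2 = ABF/-/- → run A
t=2: L0/L1/L2 = ABFD/-/- → run A
t=3: L0/L1/L2 = ABFDH/-/- → run A
t=4: L0/L1/L2 = BFDH/A/- → run B
t=5: L0/L1/L2 = BFDHE/A/- → run B
t=6: L0/L1/L2 = FDHE/A/- → run F
t=7: L0/L1/L2 = FDHE/A/- → run F
t=8: L0/L1/L2 = FDHE/A/- → run F
t=9: L0/L1/L2 = FDHE/A/- → run F
t=10: L0/L1/L2 = DHE/AF/- → run D
t=11: L0/L1/L2 = DHE/AF/- → run D
t=12: L0/L1/L2 = DHE/AF/- → run D
t=13: L0/L1/L2 = DHE/AF/- → run D
t=14: L0/L1/L2 = HE/AF/- → run H
t=15: L0/L1/L2 = HE/AF/- → run H
t=16: L0/L1/L2 = HE/AF/- → run H
t=17: L0/L1/L2 = HE/AF/- → run H
t=18: L0/L1/L2 = E/AFH/- → run E
t=19: L0/L1/L2 = E/AFH/- → run E
t=20: L0/L1/L2 = E/AFH/- → run E
t=21: L0/L1/L2 = E/AFH/- → run E
t=22: L0/L1/L2 = -/AFHE/- → run A
t=23: L0/L1/L2 = -/AFHE/- → run A
t=24: L0/L1/L2 = -/FHE/- → run F
t=25: L0/L1/L2 = -/FHE/- → run F
t=26: L0/L1/L2 = -/FHE/- → run F
t=27: L0/L1/L2 = -/FHE/- → run F
t=28: L0/L1/L2 = -/HE/- → run H
t=29: L0/L1/L2 = -/HE/- → run H
t=30: L0/L1/L2 = -/E/- → run E
t=31: L0/L1/L2 = -/E/- → run E
t=32: L0/L1/L2 = -/E/- → run E
t=33: L0/L1/L2 = -/E/- → run E
t=34: (idle)
t=35: (idle)
t=36: (idle)
t=37: (idle)
t=38: (idle)

completion order = B, D, A, F, H, E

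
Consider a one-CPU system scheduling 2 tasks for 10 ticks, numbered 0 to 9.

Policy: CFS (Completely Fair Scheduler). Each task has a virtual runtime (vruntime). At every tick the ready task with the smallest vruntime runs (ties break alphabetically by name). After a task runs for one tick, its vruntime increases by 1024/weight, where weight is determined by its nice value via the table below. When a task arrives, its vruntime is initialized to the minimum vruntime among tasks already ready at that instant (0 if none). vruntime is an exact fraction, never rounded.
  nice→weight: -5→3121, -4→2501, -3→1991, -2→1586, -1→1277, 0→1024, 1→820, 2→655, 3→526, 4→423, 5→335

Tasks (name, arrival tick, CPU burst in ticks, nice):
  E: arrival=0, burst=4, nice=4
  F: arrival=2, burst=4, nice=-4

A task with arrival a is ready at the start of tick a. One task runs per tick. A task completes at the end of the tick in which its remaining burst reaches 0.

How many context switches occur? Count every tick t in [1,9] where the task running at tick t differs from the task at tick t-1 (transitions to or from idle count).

context switches = 3

t=0: vr[E=0] → run E
t=1: vr[E=1024/423] → run E
t=2: vr[E=2048/423 F=2048/423] → run E
t=3: vr[E=1024/141 F=2048/423] → run F
t=4: vr[E=1024/141 F=5555200/1057923] → run F
t=5: vr[E=1024/141 F=5988352/1057923] → run F
t=6: vr[E=1024/141 F=6421504/1057923] → run F
t=7: vr[E=1024/141] → run E
t=8: (idle)
t=9: (idle)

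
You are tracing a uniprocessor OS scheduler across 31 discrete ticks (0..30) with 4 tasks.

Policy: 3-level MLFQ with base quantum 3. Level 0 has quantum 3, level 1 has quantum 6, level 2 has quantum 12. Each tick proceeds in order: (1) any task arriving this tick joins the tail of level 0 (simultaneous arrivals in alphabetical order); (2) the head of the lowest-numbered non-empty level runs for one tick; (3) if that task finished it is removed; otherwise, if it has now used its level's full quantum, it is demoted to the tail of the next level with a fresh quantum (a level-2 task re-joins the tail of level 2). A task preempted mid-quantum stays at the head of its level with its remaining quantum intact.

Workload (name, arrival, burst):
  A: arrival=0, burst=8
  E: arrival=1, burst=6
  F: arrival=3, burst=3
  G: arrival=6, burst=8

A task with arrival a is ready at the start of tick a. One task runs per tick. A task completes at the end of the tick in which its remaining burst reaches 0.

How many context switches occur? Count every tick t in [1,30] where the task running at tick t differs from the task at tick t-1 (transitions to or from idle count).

context switches = 7

t=0: L0/L1/L2 = A/-/- → run A
t=1: L0/L1/L2 = AE/-/- → run A
t=2: L0/L1/L2 = AE/-/- → run A
t=3: L0/L1/L2 = EF/A/- → run E
t=4: L0/L1/L2 = EF/A/- → run E
t=5: L0/L1/L2 = EF/A/- → run E
t=6: L0/L1/L2 = FG/AE/- → run F
t=7: L0/L1/L2 = FG/AE/- → run F
t=8: L0/L1/L2 = FG/AE/- → run F
t=9: L0/L1/L2 = G/AE/- → run G
t=10: L0/L1/L2 = G/AE/- → run G
t=11: L0/L1/L2 = G/AE/- → run G
t=12: L0/L1/L2 = -/AEG/- → run A
t=13: L0/L1/L2 = -/AEG/- → run A
t=14: L0/L1/L2 = -/AEG/- → run A
t=15: L0/L1/L2 = -/AEG/- → run A
t=16: L0/L1/L2 = -/AEG/- → run A
t=17: L0/L1/L2 = -/EG/- → run E
t=18: L0/L1/L2 = -/EG/- → run E
t=19: L0/L1/L2 = -/EG/- → run E
t=20: L0/L1/L2 = -/G/- → run G
t=21: L0/L1/L2 = -/G/- → run G
t=22: L0/L1/L2 = -/G/- → run G
t=23: L0/L1/L2 = -/G/- → run G
t=24: L0/L1/L2 = -/G/- → run G
t=25: (idle)
t=26: (idle)
t=27: (idle)
t=28: (idle)
t=29: (idle)
t=30: (idle)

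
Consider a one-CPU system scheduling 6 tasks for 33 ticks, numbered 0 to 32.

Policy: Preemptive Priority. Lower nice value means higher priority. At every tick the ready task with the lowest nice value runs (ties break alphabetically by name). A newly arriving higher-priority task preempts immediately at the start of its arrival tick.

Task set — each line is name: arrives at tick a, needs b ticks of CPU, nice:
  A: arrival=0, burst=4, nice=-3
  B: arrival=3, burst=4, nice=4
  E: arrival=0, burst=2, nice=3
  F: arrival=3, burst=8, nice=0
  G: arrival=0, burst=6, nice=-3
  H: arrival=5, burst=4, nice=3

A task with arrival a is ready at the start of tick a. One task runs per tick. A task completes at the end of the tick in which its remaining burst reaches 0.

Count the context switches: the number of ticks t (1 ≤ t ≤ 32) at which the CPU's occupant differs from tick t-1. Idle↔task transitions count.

context switches = 6

t=0: ready={A,E,G} → run A
t=1: ready={A,E,G} → run A
t=2: ready={A,E,G} → run A
t=3: ready={A,B,E,F,G} → run A
t=4: ready={B,E,F,G} → run G
t=5: ready={B,E,F,G,H} → run G
t=6: ready={B,E,F,G,H} → run G
t=7: ready={B,E,F,G,H} → run G
t=8: ready={B,E,F,G,H} → run G
t=9: ready={B,E,F,G,H} → run G
t=10: ready={B,E,F,H} → run F
t=11: ready={B,E,F,H} → run F
t=12: ready={B,E,F,H} → run F
t=13: ready={B,E,F,H} → run F
t=14: ready={B,E,F,H} → run F
t=15: ready={B,E,F,H} → run F
t=16: ready={B,E,F,H} → run F
t=17: ready={B,E,F,H} → run F
t=18: ready={B,E,H} → run E
t=19: ready={B,E,H} → run E
t=20: ready={B,H} → run H
t=21: ready={B,H} → run H
t=22: ready={B,H} → run H
t=23: ready={B,H} → run H
t=24: ready={B} → run B
t=25: ready={B} → run B
t=26: ready={B} → run B
t=27: ready={B} → run B
t=28: (idle)
t=29: (idle)
t=30: (idle)
t=31: (idle)
t=32: (idle)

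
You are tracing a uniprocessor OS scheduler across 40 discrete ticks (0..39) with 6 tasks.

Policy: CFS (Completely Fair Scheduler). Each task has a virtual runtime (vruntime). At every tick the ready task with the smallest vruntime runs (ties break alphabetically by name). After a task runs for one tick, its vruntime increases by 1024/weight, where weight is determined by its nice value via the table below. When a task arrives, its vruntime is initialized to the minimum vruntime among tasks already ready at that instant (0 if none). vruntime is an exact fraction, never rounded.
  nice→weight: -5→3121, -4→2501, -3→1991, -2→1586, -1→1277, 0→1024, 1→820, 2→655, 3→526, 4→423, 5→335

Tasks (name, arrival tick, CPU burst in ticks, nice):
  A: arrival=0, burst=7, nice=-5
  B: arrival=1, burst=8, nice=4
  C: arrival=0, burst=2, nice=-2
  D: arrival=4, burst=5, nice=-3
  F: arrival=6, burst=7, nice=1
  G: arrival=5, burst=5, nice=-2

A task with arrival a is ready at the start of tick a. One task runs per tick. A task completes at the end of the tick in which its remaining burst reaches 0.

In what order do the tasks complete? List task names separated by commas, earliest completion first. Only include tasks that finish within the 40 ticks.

completion order = C, A, D, G, F, B

t=0: vr[A=0 C=0] → run A
t=1: vr[A=1024/3121 B=0 C=0] → run B
t=2: vr[A=1024/3121 B=1024/423 C=0] → run C
t=3: vr[A=1024/3121 B=1024/423 C=512/793] → run A
t=4: vr[A=2048/3121 B=1024/423 C=512/793 D=512/793] → run C
t=5: vr[A=2048/3121 B=1024/423 D=512/793 G=512/793] → run D
t=6: vr[A=2048/3121 B=1024/423 D=1831424/1578863 F=512/793 G=512/793] → run F
t=7: vr[A=2048/3121 B=1024/423 D=1831424/1578863 F=307968/162565 G=512/793] → run G
t=8: vr[A=2048/3121 B=1024/423 D=1831424/1578863 F=307968/162565 G=1024/793] → run A
t=9: vr[A=3072/3121 B=1024/423 D=1831424/1578863 F=307968/162565 G=1024/793] → run A
t=10: vr[A=4096/3121 B=1024/423 D=1831424/1578863 F=307968/162565 G=1024/793] → run D
t=11: vr[A=4096/3121 B=1024/423 D=2643456/1578863 F=307968/162565 G=1024/793] → run G
t=12: vr[A=4096/3121 B=1024/423 D=2643456/1578863 F=307968/162565 G=1536/793] → run A
t=13: vr[A=5120/3121 B=1024/423 D=2643456/1578863 F=307968/162565 G=1536/793] → run A
t=14: vr[A=6144/3121 B=1024/423 D=2643456/1578863 F=307968/162565 G=1536/793] → run D
t=15: vr[A=6144/3121 B=1024/423 D=3455488/1578863 F=307968/162565 G=1536/793] → run F
t=16: vr[A=6144/3121 B=1024/423 D=3455488/1578863 F=510976/162565 G=1536/793] → run G
t=17: vr[A=6144/3121 B=1024/423 D=3455488/1578863 F=510976/162565 G=2048/793] → run A
t=18: vr[B=1024/423 D=3455488/1578863 F=510976/162565 G=2048/793] → run D
t=19: vr[B=1024/423 D=4267520/1578863 F=510976/162565 G=2048/793] → run B
t=20: vr[B=2048/423 D=4267520/1578863 F=510976/162565 G=2048/793] → run G
t=21: vr[B=2048/423 D=4267520/1578863 F=510976/162565 G=2560/793] → run D
t=22: vr[B=2048/423 F=510976/162565 G=2560/793] → run F
t=23: vr[B=2048/423 F=713984/162565 G=2560/793] → run G
t=24: vr[B=2048/423 F=713984/162565] → run F
t=25: vr[B=2048/423 F=916992/162565] → run B
t=26: vr[B=1024/141 F=916992/162565] → run F
t=27: vr[B=1024/141 F=224000/32513] → run F
t=28: vr[B=1024/141 F=1323008/162565] → run B
t=29: vr[B=4096/423 F=1323008/162565] → run F
t=30: vr[B=4096/423] → run B
t=31: vr[B=5120/423] → run B
t=32: vr[B=2048/141] → run B
t=33: vr[B=7168/423] → run B
t=34: (idle)
t=35: (idle)
t=36: (idle)
t=37: (idle)
t=38: (idle)
t=39: (idle)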